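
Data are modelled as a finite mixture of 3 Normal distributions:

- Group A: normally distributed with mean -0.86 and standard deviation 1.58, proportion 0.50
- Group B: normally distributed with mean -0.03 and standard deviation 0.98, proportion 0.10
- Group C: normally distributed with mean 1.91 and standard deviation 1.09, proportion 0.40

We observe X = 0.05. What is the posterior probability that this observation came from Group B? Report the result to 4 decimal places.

Posterior ∝ prior × likelihood, so P(k | x) ∝ π_k f_k(x); normalise over all components.
Component likelihoods at x = 0.05:
  f_A = (1/(1.58·√(2π)))·exp(−(0.05−-0.86)²/(2·1.58²)) = 0.252495·exp(-0.16586) = 0.213905
  f_B = (1/(0.98·√(2π)))·exp(−(0.05−-0.03)²/(2·0.98²)) = 0.407084·exp(-0.00333) = 0.40573
  f_C = (1/(1.09·√(2π)))·exp(−(0.05−1.91)²/(2·1.09²)) = 0.366002·exp(-1.45594) = 0.0853449
Prior × likelihood for each component:
  π_A·f_A = 0.50 × 0.213905 = 0.106953
  π_B·f_B = 0.10 × 0.40573 = 0.040573
  π_C·f_C = 0.40 × 0.0853449 = 0.034138
Evidence: 0.106953 + 0.040573 + 0.034138 = 0.181664
Responsibility of Group B: 0.040573 / 0.181664 ≈ 0.2233

0.2233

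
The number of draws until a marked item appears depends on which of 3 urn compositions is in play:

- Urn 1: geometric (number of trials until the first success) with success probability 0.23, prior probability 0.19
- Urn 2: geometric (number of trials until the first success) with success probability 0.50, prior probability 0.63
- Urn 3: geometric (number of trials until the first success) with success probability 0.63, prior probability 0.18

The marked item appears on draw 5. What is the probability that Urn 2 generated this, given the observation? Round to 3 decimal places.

The responsibility of component k is π_k f_k(x) divided by Σ_j π_j f_j(x).
Component likelihoods at x = 5:
  f_1 = 0.23·(1−0.23)^4 = 0.23·0.35153 = 0.080852
  f_2 = 0.50·(1−0.50)^4 = 0.50·0.0625 = 0.03125
  f_3 = 0.63·(1−0.63)^4 = 0.63·0.0187416 = 0.0118072
Weight by the priors:
  π_1·f_1 = 0.19 × 0.080852 = 0.0153619
  π_2·f_2 = 0.63 × 0.03125 = 0.0196875
  π_3·f_3 = 0.18 × 0.0118072 = 0.0021253
Normaliser: 0.0153619 + 0.0196875 + 0.0021253 = 0.0371747
P(Urn 2 | data) ≈ 0.530

0.530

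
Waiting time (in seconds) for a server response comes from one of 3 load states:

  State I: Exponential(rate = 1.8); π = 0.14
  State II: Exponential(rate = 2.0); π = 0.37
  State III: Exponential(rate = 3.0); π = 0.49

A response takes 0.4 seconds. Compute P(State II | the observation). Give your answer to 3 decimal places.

Apply Bayes' rule: the posterior for each component is proportional to its prior times its likelihood at x.
Exponential densities:
  f_I = 1.8·e^(−1.8·0.4) = 1.8·e^(−0.7200) = 0.876154
  f_II = 2.0·e^(−2.0·0.4) = 2.0·e^(−0.8000) = 0.898658
  f_III = 3.0·e^(−3.0·0.4) = 3.0·e^(−1.2000) = 0.903583
Unnormalised posteriors:
  π_I·f_I = 0.14 × 0.876154 = 0.122662
  π_II·f_II = 0.37 × 0.898658 = 0.332503
  π_III·f_III = 0.49 × 0.903583 = 0.442755
Normaliser: 0.122662 + 0.332503 + 0.442755 = 0.89792
P(State II | x) = 0.332503 / 0.89792 ≈ 0.370

0.370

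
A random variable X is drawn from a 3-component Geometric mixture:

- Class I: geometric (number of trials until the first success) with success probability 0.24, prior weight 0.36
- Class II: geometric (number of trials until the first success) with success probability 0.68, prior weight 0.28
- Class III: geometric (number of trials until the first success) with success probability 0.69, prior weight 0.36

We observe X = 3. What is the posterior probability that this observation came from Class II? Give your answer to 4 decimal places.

0.2090

Posterior ∝ prior × likelihood, so P(k | x) ∝ P(Z=k) f_k(x); normalise over all components.
Evaluate each component's likelihood at the observed value:
  f_I = 0.24·(1−0.24)^2 = 0.24·0.5776 = 0.138624
  f_II = 0.68·(1−0.68)^2 = 0.68·0.1024 = 0.069632
  f_III = 0.69·(1−0.69)^2 = 0.69·0.0961 = 0.066309
Prior × likelihood for each component:
  P(Z=I)·f_I = 0.36 × 0.138624 = 0.0499046
  P(Z=II)·f_II = 0.28 × 0.069632 = 0.019497
  P(Z=III)·f_III = 0.36 × 0.066309 = 0.0238712
Denominator: 0.0499046 + 0.019497 + 0.0238712 = 0.0932728
So the posterior for Class II is 0.019497 / 0.0932728 ≈ 0.2090.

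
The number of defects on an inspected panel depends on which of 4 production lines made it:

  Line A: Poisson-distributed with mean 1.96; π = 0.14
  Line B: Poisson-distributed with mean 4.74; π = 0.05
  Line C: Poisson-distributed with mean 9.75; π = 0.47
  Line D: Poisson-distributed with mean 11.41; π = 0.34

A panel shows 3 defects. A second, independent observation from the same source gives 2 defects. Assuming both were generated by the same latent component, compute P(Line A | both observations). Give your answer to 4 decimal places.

0.8964

P(component k | x) = π_k·f_k(x) / marginal(x), where marginal(x) = Σ_j π_j·f_j(x).
Since both observations come from the same component, the likelihood for component k is f_k(x₁)·f_k(x₂).
  p_A = [e^(−1.96)·1.96^3/3! = 0.176766] × [0.270561] = 0.0478261
  p_B = [e^(−4.74)·4.74^3/3! = 0.155106] × [0.0981682] = 0.0152265
  p_C = [e^(−9.75)·9.75^3/3! = 0.00900516] × [0.00277082] = 2.49517e-05
  p_D = [e^(−11.41)·11.41^3/3! = 0.00274414] × [0.000721508] = 1.97992e-06
Unnormalised posteriors:
  π_A·p_A = 0.14 × 0.0478261 = 0.00669565
  π_B·p_B = 0.05 × 0.0152265 = 0.000761323
  π_C·p_C = 0.47 × 2.49517e-05 = 1.17273e-05
  π_D·p_D = 0.34 × 1.97992e-06 = 6.73172e-07
Evidence: 0.00669565 + 0.000761323 + 1.17273e-05 + 6.73172e-07 = 0.00746937
So the posterior for Line A is 0.00669565 / 0.00746937 ≈ 0.8964.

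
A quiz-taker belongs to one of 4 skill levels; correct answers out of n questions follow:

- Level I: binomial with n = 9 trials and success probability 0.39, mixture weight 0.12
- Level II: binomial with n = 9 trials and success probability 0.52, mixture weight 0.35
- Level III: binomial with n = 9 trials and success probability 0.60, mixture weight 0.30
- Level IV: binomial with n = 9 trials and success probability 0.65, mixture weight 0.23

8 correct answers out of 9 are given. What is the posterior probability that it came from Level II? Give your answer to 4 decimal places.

0.1628

P(component k | x) = π_k·f_k(x) / marginal(x), where marginal(x) = Σ_j π_j·f_j(x).
Binomial probabilities:
  L_I = C(9,8)·0.39^8·0.61^1 = 9·0.000535201·0.61 = 0.00293825
  L_II = C(9,8)·0.52^8·0.48^1 = 9·0.00534597·0.48 = 0.0230946
  L_III = C(9,8)·0.60^8·0.40^1 = 9·0.0167962·0.4 = 0.0604662
  L_IV = C(9,8)·0.65^8·0.35^1 = 9·0.0318645·0.35 = 0.100373
Unnormalised posteriors:
  π_I·L_I = 0.12 × 0.00293825 = 0.00035259
  π_II·L_II = 0.35 × 0.0230946 = 0.00808311
  π_III·L_III = 0.30 × 0.0604662 = 0.0181399
  π_IV·L_IV = 0.23 × 0.100373 = 0.0230858
Denominator: 0.00035259 + 0.00808311 + 0.0181399 + 0.0230858 = 0.0496614
So the posterior for Level II is 0.00808311 / 0.0496614 ≈ 0.1628.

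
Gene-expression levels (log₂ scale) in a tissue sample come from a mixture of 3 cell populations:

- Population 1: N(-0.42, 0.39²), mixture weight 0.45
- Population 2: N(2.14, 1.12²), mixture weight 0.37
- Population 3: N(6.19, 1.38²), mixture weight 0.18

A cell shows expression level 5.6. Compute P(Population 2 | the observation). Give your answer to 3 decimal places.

The responsibility of component k is π_k f_k(x) divided by Σ_j π_j f_j(x).
Evaluate each component's likelihood at the observed value:
  L_1 = (1/(0.39·√(2π)))·exp(−(5.6−-0.42)²/(2·0.39²)) = 1.022929·exp(-119.13346) = 1.86569e-52
  L_2 = (1/(1.12·√(2π)))·exp(−(5.6−2.14)²/(2·1.12²)) = 0.356198·exp(-4.77184) = 0.00301514
  L_3 = (1/(1.38·√(2π)))·exp(−(5.6−6.19)²/(2·1.38²)) = 0.289089·exp(-0.09139) = 0.263839
Weight by the priors:
  π_1·L_1 = 0.45 × 1.86569e-52 = 8.3956e-53
  π_2·L_2 = 0.37 × 0.00301514 = 0.0011156
  π_3·L_3 = 0.18 × 0.263839 = 0.047491
Normaliser: 8.3956e-53 + 0.0011156 + 0.047491 = 0.0486066
P(Population 2 | 5.6) ≈ 0.023

0.023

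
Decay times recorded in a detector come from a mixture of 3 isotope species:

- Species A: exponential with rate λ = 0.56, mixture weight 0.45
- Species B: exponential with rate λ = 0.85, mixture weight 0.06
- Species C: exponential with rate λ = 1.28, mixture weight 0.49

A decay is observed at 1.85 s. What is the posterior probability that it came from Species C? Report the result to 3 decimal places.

0.370

Posterior ∝ prior × likelihood, so P(k | x) ∝ P(Z=k) f_k(x); normalise over all components.
Exponential densities:
  L_A = 0.56·e^(−0.56·1.85) = 0.56·e^(−1.0360) = 0.198728
  L_B = 0.85·e^(−0.85·1.85) = 0.85·e^(−1.5725) = 0.176397
  L_C = 1.28·e^(−1.28·1.85) = 1.28·e^(−2.3680) = 0.119895
Unnormalised posteriors:
  P(Z=A)·L_A = 0.45 × 0.198728 = 0.0894276
  P(Z=B)·L_B = 0.06 × 0.176397 = 0.0105838
  P(Z=C)·L_C = 0.49 × 0.119895 = 0.0587485
Evidence: 0.0894276 + 0.0105838 + 0.0587485 = 0.15876
P(Species C | 1.85 s) = 0.0587485 / 0.15876 ≈ 0.370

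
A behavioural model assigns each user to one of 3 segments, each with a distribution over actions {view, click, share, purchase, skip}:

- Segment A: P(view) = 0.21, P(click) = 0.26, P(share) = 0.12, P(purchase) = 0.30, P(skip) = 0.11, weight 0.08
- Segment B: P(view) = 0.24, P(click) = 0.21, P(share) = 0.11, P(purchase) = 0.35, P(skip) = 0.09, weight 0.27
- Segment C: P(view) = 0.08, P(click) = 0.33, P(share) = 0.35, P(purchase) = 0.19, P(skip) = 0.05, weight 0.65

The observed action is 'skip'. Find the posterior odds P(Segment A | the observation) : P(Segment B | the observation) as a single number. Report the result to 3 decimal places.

Only the two components matter; the odds are (w_i f_i(x)) / (w_j f_j(x)).
Evaluate each component's likelihood at the observed value:
  L_A = P(skip | comp) = 0.11
  L_B = P(skip | comp) = 0.09
  L_C = P(skip | comp) = 0.05
0.0088 / 0.0243 ≈ 0.362

0.362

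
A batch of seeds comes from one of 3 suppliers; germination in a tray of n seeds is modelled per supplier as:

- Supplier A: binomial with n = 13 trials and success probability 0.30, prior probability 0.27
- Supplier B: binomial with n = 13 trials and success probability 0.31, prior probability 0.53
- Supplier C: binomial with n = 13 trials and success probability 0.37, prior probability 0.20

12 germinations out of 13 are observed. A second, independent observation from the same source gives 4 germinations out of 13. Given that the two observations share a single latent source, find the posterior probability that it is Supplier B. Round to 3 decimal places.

The responsibility of component k is π_k f_k(x) divided by Σ_j π_j f_j(x).
Since both observations come from the same component, the likelihood for component k is f_k(x₁)·f_k(x₂).
  p_A = [4.83611e-06] × [0.233708] = 1.13024e-06
  p_B = [7.06534e-06] × [0.234096] = 1.65397e-06
  p_C = [5.39144e-05] × [0.209497] = 1.12949e-05
Weight by the priors:
  π_A·p_A = 0.27 × 1.13024e-06 = 3.05164e-07
  π_B·p_B = 0.53 × 1.65397e-06 = 8.76604e-07
  π_C·p_C = 0.20 × 1.12949e-05 = 2.25898e-06
Normaliser: 3.05164e-07 + 8.76604e-07 + 2.25898e-06 = 3.44075e-06
So the posterior for Supplier B is 8.76604e-07 / 3.44075e-06 ≈ 0.255.

0.255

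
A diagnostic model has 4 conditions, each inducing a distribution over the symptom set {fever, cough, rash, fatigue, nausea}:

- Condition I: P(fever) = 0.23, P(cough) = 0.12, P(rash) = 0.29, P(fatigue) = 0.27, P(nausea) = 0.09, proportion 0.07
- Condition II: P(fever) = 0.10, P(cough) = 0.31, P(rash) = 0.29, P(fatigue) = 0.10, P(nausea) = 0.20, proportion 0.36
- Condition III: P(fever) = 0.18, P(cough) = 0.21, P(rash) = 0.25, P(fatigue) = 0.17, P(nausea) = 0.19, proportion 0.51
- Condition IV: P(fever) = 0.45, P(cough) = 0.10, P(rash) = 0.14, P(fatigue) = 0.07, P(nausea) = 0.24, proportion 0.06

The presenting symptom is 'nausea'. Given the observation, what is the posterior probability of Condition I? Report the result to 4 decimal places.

0.0332

Posterior ∝ prior × likelihood, so P(k | x) ∝ π_k f_k(x); normalise over all components.
Categorical probabilities:
  f_I = 0.09
  f_II = 0.2
  f_III = 0.19
  f_IV = 0.24
Multiply by the mixture weights:
  π_I·f_I = 0.07 × 0.09 = 0.0063
  π_II·f_II = 0.36 × 0.2 = 0.072
  π_III·f_III = 0.51 × 0.19 = 0.0969
  π_IV·f_IV = 0.06 × 0.24 = 0.0144
Denominator: 0.0063 + 0.072 + 0.0969 + 0.0144 = 0.1896
So the posterior for Condition I is 0.0063 / 0.1896 ≈ 0.0332.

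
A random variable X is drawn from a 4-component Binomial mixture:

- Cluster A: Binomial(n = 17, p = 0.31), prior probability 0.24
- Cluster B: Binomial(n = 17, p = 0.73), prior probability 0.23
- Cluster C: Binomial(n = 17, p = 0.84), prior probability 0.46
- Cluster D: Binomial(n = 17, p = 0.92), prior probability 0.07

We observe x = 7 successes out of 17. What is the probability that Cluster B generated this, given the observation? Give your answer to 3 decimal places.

By Bayes' theorem, P(k | x) = w_k f_k(x) / Σ_j w_j f_j(x).
Binomial probabilities:
  L_A = 0.130887
  L_B = 0.00442357
  L_C = 6.31001e-05
  L_D = 1.1649e-07
Weight by the priors:
  w_A·L_A = 0.24 × 0.130887 = 0.031413
  w_B·L_B = 0.23 × 0.00442357 = 0.00101742
  w_C·L_C = 0.46 × 6.31001e-05 = 2.9026e-05
  w_D·L_D = 0.07 × 1.1649e-07 = 8.15432e-09
Evidence: 0.031413 + 0.00101742 + 2.9026e-05 + 8.15432e-09 = 0.0324594
P(Cluster B | x) = 0.00101742 / 0.0324594 ≈ 0.031

0.031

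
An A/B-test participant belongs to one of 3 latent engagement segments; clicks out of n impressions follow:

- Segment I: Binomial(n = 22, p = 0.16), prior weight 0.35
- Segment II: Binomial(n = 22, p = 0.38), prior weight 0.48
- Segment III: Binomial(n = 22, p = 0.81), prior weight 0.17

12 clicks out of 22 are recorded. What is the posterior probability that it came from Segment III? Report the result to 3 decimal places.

0.022

By Bayes' theorem, P(k | x) = π_k f_k(x) / Σ_j π_j f_j(x).
Binomial probabilities:
  L_I = 3.18346e-05
  L_II = 0.0492024
  L_III = 0.00316244
Multiply by the mixture weights:
  π_I·L_I = 0.35 × 3.18346e-05 = 1.11421e-05
  π_II·L_II = 0.48 × 0.0492024 = 0.0236172
  π_III·L_III = 0.17 × 0.00316244 = 0.000537615
Normaliser: 1.11421e-05 + 0.0236172 + 0.000537615 = 0.0241659
Responsibility of Segment III: 0.000537615 / 0.0241659 ≈ 0.022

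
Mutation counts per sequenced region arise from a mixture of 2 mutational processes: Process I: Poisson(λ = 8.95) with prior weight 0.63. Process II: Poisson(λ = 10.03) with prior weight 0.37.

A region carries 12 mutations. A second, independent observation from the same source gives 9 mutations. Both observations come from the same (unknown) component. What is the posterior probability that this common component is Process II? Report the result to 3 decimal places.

0.426

By Bayes' theorem, P(k | x) = w_k f_k(x) / Σ_j w_j f_j(x).
Since both observations come from the same component, the likelihood for component k is f_k(x₁)·f_k(x₂).
  f_I = [e^(−8.95)·8.95^12/12! = 0.071549] × [0.131737] = 0.00942568
  f_II = [e^(−10.03)·10.03^12/12! = 0.0953456] × [0.12473] = 0.0118925
Weight by the priors:
  w_I·f_I = 0.63 × 0.00942568 = 0.00593818
  w_II·f_II = 0.37 × 0.0118925 = 0.00440022
Evidence: 0.00593818 + 0.00440022 = 0.0103384
So the posterior for Process II is 0.00440022 / 0.0103384 ≈ 0.426.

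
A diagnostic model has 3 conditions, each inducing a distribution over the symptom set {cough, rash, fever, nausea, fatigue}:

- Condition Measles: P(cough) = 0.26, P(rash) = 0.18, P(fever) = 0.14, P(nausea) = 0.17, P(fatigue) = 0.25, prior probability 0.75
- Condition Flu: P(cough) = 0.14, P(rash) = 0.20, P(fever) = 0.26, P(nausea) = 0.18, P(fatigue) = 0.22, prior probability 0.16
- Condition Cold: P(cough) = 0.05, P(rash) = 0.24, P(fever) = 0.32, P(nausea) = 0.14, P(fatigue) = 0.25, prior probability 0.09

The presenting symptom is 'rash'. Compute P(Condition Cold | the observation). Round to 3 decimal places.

0.115

Posterior ∝ prior × likelihood, so P(k | x) ∝ π_k f_k(x); normalise over all components.
Evaluate each component's likelihood at the observed value:
  L_Measles = P(rash | comp) = 0.18
  L_Flu = P(rash | comp) = 0.20
  L_Cold = P(rash | comp) = 0.24
Unnormalised posteriors:
  π_Measles·L_Measles = 0.75 × 0.18 = 0.135
  π_Flu·L_Flu = 0.16 × 0.2 = 0.032
  π_Cold·L_Cold = 0.09 × 0.24 = 0.0216
Evidence: 0.135 + 0.032 + 0.0216 = 0.1886
P(Condition Cold | the observation) ≈ 0.115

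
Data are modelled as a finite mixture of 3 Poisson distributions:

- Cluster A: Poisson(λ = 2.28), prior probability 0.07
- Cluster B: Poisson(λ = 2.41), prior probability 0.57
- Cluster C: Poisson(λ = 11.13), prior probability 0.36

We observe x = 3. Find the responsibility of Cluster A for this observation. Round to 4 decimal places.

0.1049

The responsibility of component k is P(Z=k) f_k(x) divided by Σ_j P(Z=j) f_j(x).
Poisson probabilities:
  L_A = 0.202051
  L_B = 0.209532
  L_C = 0.00337005
Multiply by the mixture weights:
  P(Z=A)·L_A = 0.07 × 0.202051 = 0.0141436
  P(Z=B)·L_B = 0.57 × 0.209532 = 0.119433
  P(Z=C)·L_C = 0.36 × 0.00337005 = 0.00121322
Evidence: 0.0141436 + 0.119433 + 0.00121322 = 0.13479
P(Cluster A | the observation) ≈ 0.1049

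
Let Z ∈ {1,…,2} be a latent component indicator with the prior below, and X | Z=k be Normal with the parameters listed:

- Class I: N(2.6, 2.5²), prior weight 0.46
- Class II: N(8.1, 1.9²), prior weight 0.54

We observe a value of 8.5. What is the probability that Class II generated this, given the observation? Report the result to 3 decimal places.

Posterior ∝ prior × likelihood, so P(k | x) ∝ π_k f_k(x); normalise over all components.
Normal densities:
  p_I = 0.00985251
  p_II = 0.205368
Unnormalised posteriors:
  π_I·p_I = 0.46 × 0.00985251 = 0.00453215
  π_II·p_II = 0.54 × 0.205368 = 0.110899
Evidence: 0.00453215 + 0.110899 = 0.115431
So the posterior for Class II is 0.110899 / 0.115431 ≈ 0.961.

0.961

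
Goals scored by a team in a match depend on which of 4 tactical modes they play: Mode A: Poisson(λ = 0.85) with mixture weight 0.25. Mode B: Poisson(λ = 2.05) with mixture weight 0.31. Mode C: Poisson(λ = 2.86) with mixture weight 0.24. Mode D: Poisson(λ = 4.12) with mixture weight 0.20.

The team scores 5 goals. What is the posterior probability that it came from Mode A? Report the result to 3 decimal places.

0.006

P(component k | x) = π_k·f_k(x) / marginal(x), where marginal(x) = Σ_j π_j·f_j(x).
Component likelihoods at x = 5 goals:
  f_A = e^(−0.85)·0.85^5/5! = 0.00158039
  f_B = e^(−2.05)·2.05^5/5! = 0.0388405
  f_C = e^(−2.86)·2.86^5/5! = 0.0913202
  f_D = e^(−4.12)·4.12^5/5! = 0.160698
Weight by the priors:
  π_A·f_A = 0.25 × 0.00158039 = 0.000395096
  π_B·f_B = 0.31 × 0.0388405 = 0.0120405
  π_C·f_C = 0.24 × 0.0913202 = 0.0219168
  π_D·f_D = 0.20 × 0.160698 = 0.0321397
Evidence: 0.000395096 + 0.0120405 + 0.0219168 + 0.0321397 = 0.0664922
So the posterior for Mode A is 0.000395096 / 0.0664922 ≈ 0.006.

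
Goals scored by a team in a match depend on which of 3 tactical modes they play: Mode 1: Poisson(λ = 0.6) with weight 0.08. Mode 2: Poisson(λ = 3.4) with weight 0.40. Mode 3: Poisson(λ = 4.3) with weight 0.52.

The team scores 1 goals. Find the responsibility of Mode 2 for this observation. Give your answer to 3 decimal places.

The responsibility of component k is π_k f_k(x) divided by Σ_j π_j f_j(x).
Poisson probabilities:
  L_1 = 0.329287
  L_2 = 0.113469
  L_3 = 0.0583448
Weight by the priors:
  π_1·L_1 = 0.08 × 0.329287 = 0.026343
  π_2·L_2 = 0.40 × 0.113469 = 0.0453876
  π_3·L_3 = 0.52 × 0.0583448 = 0.0303393
Denominator: 0.026343 + 0.0453876 + 0.0303393 = 0.10207
So the posterior for Mode 2 is 0.0453876 / 0.10207 ≈ 0.445.

0.445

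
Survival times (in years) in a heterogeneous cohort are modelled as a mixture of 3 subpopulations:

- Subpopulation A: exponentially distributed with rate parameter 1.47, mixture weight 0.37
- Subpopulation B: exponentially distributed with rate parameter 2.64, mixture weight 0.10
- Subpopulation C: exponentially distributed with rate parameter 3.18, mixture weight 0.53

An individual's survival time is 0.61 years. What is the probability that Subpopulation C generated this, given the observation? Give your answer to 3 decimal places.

P(component k | x) = P(Z=k)·f_k(x) / marginal(x), where marginal(x) = Σ_j P(Z=j)·f_j(x).
Component likelihoods at x = 0.61 years:
  p_A = 0.599633
  p_B = 0.527492
  p_C = 0.45707
Unnormalised posteriors:
  P(Z=A)·p_A = 0.37 × 0.599633 = 0.221864
  P(Z=B)·p_B = 0.10 × 0.527492 = 0.0527492
  P(Z=C)·p_C = 0.53 × 0.45707 = 0.242247
Denominator: 0.221864 + 0.0527492 + 0.242247 = 0.51686
So the posterior for Subpopulation C is 0.242247 / 0.51686 ≈ 0.469.

0.469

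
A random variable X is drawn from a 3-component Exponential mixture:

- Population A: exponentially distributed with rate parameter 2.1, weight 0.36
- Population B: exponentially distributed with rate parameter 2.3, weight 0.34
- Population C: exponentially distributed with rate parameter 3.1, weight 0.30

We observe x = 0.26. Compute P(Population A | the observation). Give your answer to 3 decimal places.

P(component k | x) = π_k·f_k(x) / marginal(x), where marginal(x) = Σ_j π_j·f_j(x).
Evaluate each component's likelihood at the observed value:
  p_A = 1.21645
  p_B = 1.26479
  p_C = 1.38459
Unnormalised posteriors:
  π_A·p_A = 0.36 × 1.21645 = 0.437922
  π_B·p_B = 0.34 × 1.26479 = 0.43003
  π_C·p_C = 0.30 × 1.38459 = 0.415376
Evidence: 0.437922 + 0.43003 + 0.415376 = 1.28333
Responsibility of Population A: 0.437922 / 1.28333 ≈ 0.341

0.341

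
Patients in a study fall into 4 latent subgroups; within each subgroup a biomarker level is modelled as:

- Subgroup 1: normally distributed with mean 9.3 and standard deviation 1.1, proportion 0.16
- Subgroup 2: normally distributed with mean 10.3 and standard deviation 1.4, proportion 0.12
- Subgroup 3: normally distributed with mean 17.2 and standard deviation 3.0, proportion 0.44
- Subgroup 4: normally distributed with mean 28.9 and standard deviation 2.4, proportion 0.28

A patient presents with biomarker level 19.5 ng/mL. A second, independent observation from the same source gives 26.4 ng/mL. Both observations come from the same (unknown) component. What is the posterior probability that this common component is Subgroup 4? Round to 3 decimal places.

By Bayes' theorem, P(k | x) = P(Z=k) f_k(x) / Σ_j P(Z=j) f_j(x).
Since both observations come from the same component, the likelihood for component k is f_k(x₁)·f_k(x₂).
  L_1 = [7.73471e-20] × [1.21189e-53] = 9.37363e-73
  L_2 = [1.19555e-10] × [5.45833e-30] = 6.52568e-40
  L_3 = [0.0991184] × [0.00120681] = 0.000119617
  L_4 = [7.75532e-05] × [0.0966227] = 7.4934e-06
Weight by the priors:
  P(Z=1)·L_1 = 0.16 × 9.37363e-73 = 1.49978e-73
  P(Z=2)·L_2 = 0.12 × 6.52568e-40 = 7.83082e-41
  P(Z=3)·L_3 = 0.44 × 0.000119617 = 5.26316e-05
  P(Z=4)·L_4 = 0.28 × 7.4934e-06 = 2.09815e-06
Normaliser: 1.49978e-73 + 7.83082e-41 + 5.26316e-05 + 2.09815e-06 = 5.47298e-05
P(Subgroup 4 | x) ≈ 0.038

0.038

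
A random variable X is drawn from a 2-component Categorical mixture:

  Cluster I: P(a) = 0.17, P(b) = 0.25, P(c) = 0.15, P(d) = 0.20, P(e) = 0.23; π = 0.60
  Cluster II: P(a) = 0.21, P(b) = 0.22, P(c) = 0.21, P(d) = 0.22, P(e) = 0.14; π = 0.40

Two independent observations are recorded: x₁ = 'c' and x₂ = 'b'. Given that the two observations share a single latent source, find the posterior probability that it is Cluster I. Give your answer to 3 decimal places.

P(component k | x) = w_k·f_k(x) / marginal(x), where marginal(x) = Σ_j w_j·f_j(x).
Since both observations come from the same component, the likelihood for component k is f_k(x₁)·f_k(x₂).
  L_I = [0.15] × [0.25] = 0.0375
  L_II = [0.21] × [0.22] = 0.0462
Prior × likelihood for each component:
  w_I·L_I = 0.60 × 0.0375 = 0.0225
  w_II·L_II = 0.40 × 0.0462 = 0.01848
Sum: 0.0225 + 0.01848 = 0.04098
So the posterior for Cluster I is 0.0225 / 0.04098 ≈ 0.549.

0.549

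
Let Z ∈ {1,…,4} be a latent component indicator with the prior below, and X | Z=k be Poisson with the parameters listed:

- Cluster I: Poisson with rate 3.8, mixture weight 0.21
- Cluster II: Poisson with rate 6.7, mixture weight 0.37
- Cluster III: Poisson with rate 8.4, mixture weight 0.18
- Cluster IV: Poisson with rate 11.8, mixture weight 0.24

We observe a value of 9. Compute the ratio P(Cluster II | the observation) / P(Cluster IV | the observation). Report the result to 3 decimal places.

Since P(k|x) ∝ w_k f_k(x), the posterior odds are w_i f_i(x) / (w_j f_j(x)).
Component likelihoods at x = 9:
  L_I = 0.0101852
  L_II = 0.0922863
  L_III = 0.129026
  L_IV = 0.0917276
0.0341459 / 0.0220146 ≈ 1.551

1.551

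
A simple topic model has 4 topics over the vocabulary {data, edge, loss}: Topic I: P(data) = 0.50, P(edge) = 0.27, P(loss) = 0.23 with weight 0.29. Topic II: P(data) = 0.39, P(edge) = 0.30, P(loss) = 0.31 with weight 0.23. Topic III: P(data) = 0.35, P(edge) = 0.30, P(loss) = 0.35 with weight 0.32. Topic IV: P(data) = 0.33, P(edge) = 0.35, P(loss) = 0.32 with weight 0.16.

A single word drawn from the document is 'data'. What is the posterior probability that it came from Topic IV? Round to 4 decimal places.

P(component k | x) = P(Z=k)·f_k(x) / marginal(x), where marginal(x) = Σ_j P(Z=j)·f_j(x).
Categorical probabilities:
  L_I = 0.5
  L_II = 0.39
  L_III = 0.35
  L_IV = 0.33
Multiply by the mixture weights:
  P(Z=I)·L_I = 0.29 × 0.5 = 0.145
  P(Z=II)·L_II = 0.23 × 0.39 = 0.0897
  P(Z=III)·L_III = 0.32 × 0.35 = 0.112
  P(Z=IV)·L_IV = 0.16 × 0.33 = 0.0528
Normaliser: 0.145 + 0.0897 + 0.112 + 0.0528 = 0.3995
So the posterior for Topic IV is 0.0528 / 0.3995 ≈ 0.1322.

0.1322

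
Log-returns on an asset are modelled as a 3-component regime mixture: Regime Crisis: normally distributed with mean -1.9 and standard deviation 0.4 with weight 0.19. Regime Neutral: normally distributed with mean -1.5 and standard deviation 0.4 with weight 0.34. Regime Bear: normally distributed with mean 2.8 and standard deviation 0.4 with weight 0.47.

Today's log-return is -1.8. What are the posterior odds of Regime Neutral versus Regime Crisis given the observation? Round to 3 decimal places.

Posterior odds = (P(Z=i) f_i(x)) / (P(Z=j) f_j(x)); the normalising sum cancels.
Normal densities:
  p_Crisis = (1/(0.4·√(2π)))·exp(−(-1.8−-1.9)²/(2·0.4²)) = 0.997356·exp(-0.03125) = 0.96667
  p_Neutral = (1/(0.4·√(2π)))·exp(−(-1.8−-1.5)²/(2·0.4²)) = 0.997356·exp(-0.28125) = 0.752844
  p_Bear = (1/(0.4·√(2π)))·exp(−(-1.8−2.8)²/(2·0.4²)) = 0.997356·exp(-66.12500) = 1.91041e-29
Odds = (0.34/0.19) × (0.752844/0.96667) = 1.78947 × 0.778801 ≈ 1.394

1.394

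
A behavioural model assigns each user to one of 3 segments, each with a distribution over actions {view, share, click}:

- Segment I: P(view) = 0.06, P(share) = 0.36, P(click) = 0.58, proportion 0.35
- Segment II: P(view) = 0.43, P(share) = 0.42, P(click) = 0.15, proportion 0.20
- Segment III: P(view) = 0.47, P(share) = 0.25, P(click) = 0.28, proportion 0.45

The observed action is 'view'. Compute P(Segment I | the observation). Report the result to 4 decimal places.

Posterior ∝ prior × likelihood, so P(k | x) ∝ π_k f_k(x); normalise over all components.
Component likelihoods at x = 'view':
  L_I = P(view | comp) = 0.06
  L_II = P(view | comp) = 0.43
  L_III = P(view | comp) = 0.47
Unnormalised posteriors:
  π_I·L_I = 0.35 × 0.06 = 0.021
  π_II·L_II = 0.20 × 0.43 = 0.086
  π_III·L_III = 0.45 × 0.47 = 0.2115
Evidence: 0.021 + 0.086 + 0.2115 = 0.3185
P(Segment I | data) ≈ 0.0659

0.0659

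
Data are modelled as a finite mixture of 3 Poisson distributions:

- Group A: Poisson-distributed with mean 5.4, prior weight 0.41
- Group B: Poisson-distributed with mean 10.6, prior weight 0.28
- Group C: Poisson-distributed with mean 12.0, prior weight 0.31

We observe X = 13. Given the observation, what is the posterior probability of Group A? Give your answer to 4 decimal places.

By Bayes' theorem, P(k | x) = w_k f_k(x) / Σ_j w_j f_j(x).
Evaluate each component's likelihood at the observed value:
  f_A = 0.00240795
  f_B = 0.0853443
  f_C = 0.10557
Multiply by the mixture weights:
  w_A·f_A = 0.41 × 0.00240795 = 0.000987262
  w_B·f_B = 0.28 × 0.0853443 = 0.0238964
  w_C·f_C = 0.31 × 0.10557 = 0.0327268
Normaliser: 0.000987262 + 0.0238964 + 0.0327268 = 0.0576105
P(Group A | the observation) ≈ 0.0171

0.0171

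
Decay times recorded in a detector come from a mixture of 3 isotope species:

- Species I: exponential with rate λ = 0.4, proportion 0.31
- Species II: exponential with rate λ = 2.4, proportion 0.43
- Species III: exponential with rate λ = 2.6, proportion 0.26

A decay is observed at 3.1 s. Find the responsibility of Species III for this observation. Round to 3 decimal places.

Posterior ∝ prior × likelihood, so P(k | x) ∝ w_k f_k(x); normalise over all components.
Exponential densities:
  L_I = 0.115754
  L_II = 0.00140948
  L_III = 0.00082141
Weight by the priors:
  w_I·L_I = 0.31 × 0.115754 = 0.0358836
  w_II·L_II = 0.43 × 0.00140948 = 0.000606078
  w_III·L_III = 0.26 × 0.00082141 = 0.000213567
Evidence: 0.0358836 + 0.000606078 + 0.000213567 = 0.0367033
P(Species III | 3.1 s) ≈ 0.006

0.006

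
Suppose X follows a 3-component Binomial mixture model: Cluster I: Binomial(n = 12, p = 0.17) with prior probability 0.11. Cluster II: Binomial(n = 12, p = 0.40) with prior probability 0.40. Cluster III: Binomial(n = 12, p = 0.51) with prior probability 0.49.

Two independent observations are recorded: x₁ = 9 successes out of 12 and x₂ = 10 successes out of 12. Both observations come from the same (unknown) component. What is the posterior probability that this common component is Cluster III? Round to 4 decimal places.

0.9783

Apply Bayes' rule: the posterior for each component is proportional to its prior times its likelihood at x.
Since both observations come from the same component, the likelihood for component k is f_k(x₁)·f_k(x₂).
  L_I = [1.49175e-05] × [9.1662e-07] = 1.36737e-11
  L_II = [0.0124571] × [0.00249142] = 3.10358e-05
  L_III = [0.0604147] × [0.0188642] = 0.00113967
Weight by the priors:
  π_I·L_I = 0.11 × 1.36737e-11 = 1.50411e-12
  π_II·L_II = 0.40 × 3.10358e-05 = 1.24143e-05
  π_III·L_III = 0.49 × 0.00113967 = 0.00055844
Marginal: 1.50411e-12 + 1.24143e-05 + 0.00055844 = 0.000570854
Responsibility of Cluster III: 0.00055844 / 0.000570854 ≈ 0.9783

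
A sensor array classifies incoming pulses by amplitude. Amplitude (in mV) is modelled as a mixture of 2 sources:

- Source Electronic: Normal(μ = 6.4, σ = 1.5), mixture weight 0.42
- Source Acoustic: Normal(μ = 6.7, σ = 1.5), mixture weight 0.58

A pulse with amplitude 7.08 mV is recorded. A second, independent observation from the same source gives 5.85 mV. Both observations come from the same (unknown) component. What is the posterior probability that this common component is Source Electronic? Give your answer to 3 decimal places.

Apply Bayes' rule: the posterior for each component is proportional to its prior times its likelihood at x.
Since both observations come from the same component, the likelihood for component k is f_k(x₁)·f_k(x₂).
  L_Electronic = [(1/(1.5·√(2π)))·exp(−(7.08−6.4)²/(2·1.5²)) = 0.265962·exp(-0.10276) = 0.23999] × [0.248671] = 0.0596784
  L_Acoustic = [(1/(1.5·√(2π)))·exp(−(7.08−6.7)²/(2·1.5²)) = 0.265962·exp(-0.03209) = 0.257563] × [0.226512] = 0.0583409
Prior × likelihood for each component:
  P(Z=Electronic)·L_Electronic = 0.42 × 0.0596784 = 0.0250649
  P(Z=Acoustic)·L_Acoustic = 0.58 × 0.0583409 = 0.0338377
Sum: 0.0250649 + 0.0338377 = 0.0589027
P(Source Electronic | x₁,x₂) ≈ 0.426

0.426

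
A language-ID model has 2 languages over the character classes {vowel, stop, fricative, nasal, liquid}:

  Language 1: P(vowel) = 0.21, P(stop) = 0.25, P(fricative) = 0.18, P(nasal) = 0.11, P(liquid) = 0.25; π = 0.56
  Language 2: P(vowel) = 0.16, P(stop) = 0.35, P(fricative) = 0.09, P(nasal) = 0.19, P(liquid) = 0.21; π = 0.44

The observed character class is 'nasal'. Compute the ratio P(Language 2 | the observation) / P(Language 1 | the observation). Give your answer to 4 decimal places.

Only the two components matter; the odds are (w_i f_i(x)) / (w_j f_j(x)).
Evaluate each component's likelihood at the observed value:
  p_1 = 0.11
  p_2 = 0.19
Posterior odds = (w_2·p_2) / (w_1·p_1) = (0.44·0.19) / (0.56·0.11) = 0.0836 / 0.0616 ≈ 1.3571

1.3571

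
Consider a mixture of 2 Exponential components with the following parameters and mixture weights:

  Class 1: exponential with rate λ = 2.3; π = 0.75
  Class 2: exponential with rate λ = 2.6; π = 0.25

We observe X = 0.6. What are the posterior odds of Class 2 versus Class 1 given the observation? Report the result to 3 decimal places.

Since P(k|x) ∝ P(Z=k) f_k(x), the posterior odds are P(Z=i) f_i(x) / (P(Z=j) f_j(x)).
Exponential densities:
  L_1 = 2.3·e^(−2.3·0.6) = 2.3·e^(−1.3800) = 0.578631
  L_2 = 2.6·e^(−2.6·0.6) = 2.6·e^(−1.5600) = 0.546354
Posterior odds = (P(Z=2)·L_2) / (P(Z=1)·L_1) = (0.25·0.546354) / (0.75·0.578631) = 0.136588 / 0.433973 ≈ 0.315

0.315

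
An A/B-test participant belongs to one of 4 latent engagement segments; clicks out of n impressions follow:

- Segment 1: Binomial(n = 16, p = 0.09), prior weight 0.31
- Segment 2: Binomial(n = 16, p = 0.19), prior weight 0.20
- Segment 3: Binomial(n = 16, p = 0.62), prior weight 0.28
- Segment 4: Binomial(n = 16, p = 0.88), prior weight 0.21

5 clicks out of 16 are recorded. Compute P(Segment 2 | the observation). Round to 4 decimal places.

0.7946

By Bayes' theorem, P(k | x) = w_k f_k(x) / Σ_j w_j f_j(x).
Component likelihoods at x = 5 clicks out of 16:
  L_1 = 0.00914009
  L_2 = 0.106509
  L_3 = 0.00954686
  L_4 = 1.71273e-07
Unnormalised posteriors:
  w_1·L_1 = 0.31 × 0.00914009 = 0.00283343
  w_2·L_2 = 0.20 × 0.106509 = 0.0213018
  w_3·L_3 = 0.28 × 0.00954686 = 0.00267312
  w_4·L_4 = 0.21 × 1.71273e-07 = 3.59674e-08
Evidence: 0.00283343 + 0.0213018 + 0.00267312 + 3.59674e-08 = 0.0268084
Responsibility of Segment 2: 0.0213018 / 0.0268084 ≈ 0.7946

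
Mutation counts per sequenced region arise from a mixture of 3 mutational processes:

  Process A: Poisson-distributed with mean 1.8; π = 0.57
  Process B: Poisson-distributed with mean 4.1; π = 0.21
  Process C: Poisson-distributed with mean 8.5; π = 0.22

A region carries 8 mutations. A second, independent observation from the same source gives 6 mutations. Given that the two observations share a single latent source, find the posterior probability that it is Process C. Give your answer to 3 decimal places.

Apply Bayes' rule: the posterior for each component is proportional to its prior times its likelihood at x.
Since both observations come from the same component, the likelihood for component k is f_k(x₁)·f_k(x₂).
  L_A = [0.000451783] × [0.00780859] = 3.52778e-06
  L_B = [0.0328203] × [0.109336] = 0.00358844
  L_C = [0.137508] × [0.106581] = 0.0146557
Weight by the priors:
  π_A·L_A = 0.57 × 3.52778e-06 = 2.01084e-06
  π_B·L_B = 0.21 × 0.00358844 = 0.000753573
  π_C·L_C = 0.22 × 0.0146557 = 0.00322425
Evidence: 2.01084e-06 + 0.000753573 + 0.00322425 = 0.00397983
Responsibility of Process C: 0.00322425 / 0.00397983 ≈ 0.810

0.810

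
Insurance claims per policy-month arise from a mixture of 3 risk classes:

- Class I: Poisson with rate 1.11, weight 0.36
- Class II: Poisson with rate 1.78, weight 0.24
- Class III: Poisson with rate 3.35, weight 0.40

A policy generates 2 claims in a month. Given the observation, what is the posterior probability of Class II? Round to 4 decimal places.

The responsibility of component k is π_k f_k(x) divided by Σ_j π_j f_j(x).
Component likelihoods at x = 2 claims:
  p_I = 0.203025
  p_II = 0.267157
  p_III = 0.196867
Weight by the priors:
  π_I·p_I = 0.36 × 0.203025 = 0.0730889
  π_II·p_II = 0.24 × 0.267157 = 0.0641176
  π_III·p_III = 0.40 × 0.196867 = 0.0787468
Normaliser: 0.0730889 + 0.0641176 + 0.0787468 = 0.215953
P(Class II | the observation) ≈ 0.2969

0.2969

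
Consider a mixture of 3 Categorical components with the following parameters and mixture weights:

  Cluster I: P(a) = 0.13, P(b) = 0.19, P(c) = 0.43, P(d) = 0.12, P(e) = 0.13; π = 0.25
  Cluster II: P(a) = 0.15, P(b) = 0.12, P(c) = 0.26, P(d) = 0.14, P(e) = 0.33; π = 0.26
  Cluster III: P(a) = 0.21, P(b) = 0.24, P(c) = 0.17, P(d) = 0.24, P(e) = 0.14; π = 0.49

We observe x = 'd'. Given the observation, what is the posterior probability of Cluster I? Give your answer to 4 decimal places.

0.1630

Apply Bayes' rule: the posterior for each component is proportional to its prior times its likelihood at x.
Component likelihoods at x = 'd':
  f_I = P(d | comp) = 0.12
  f_II = P(d | comp) = 0.14
  f_III = P(d | comp) = 0.24
Prior × likelihood for each component:
  P(Z=I)·f_I = 0.25 × 0.12 = 0.03
  P(Z=II)·f_II = 0.26 × 0.14 = 0.0364
  P(Z=III)·f_III = 0.49 × 0.24 = 0.1176
Denominator: 0.03 + 0.0364 + 0.1176 = 0.184
So the posterior for Cluster I is 0.03 / 0.184 ≈ 0.1630.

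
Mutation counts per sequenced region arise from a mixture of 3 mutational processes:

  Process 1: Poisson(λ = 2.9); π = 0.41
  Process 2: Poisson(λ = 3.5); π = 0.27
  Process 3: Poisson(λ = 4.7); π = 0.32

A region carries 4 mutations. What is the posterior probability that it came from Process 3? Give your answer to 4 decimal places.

0.3350

Apply Bayes' rule: the posterior for each component is proportional to its prior times its likelihood at x.
Poisson probabilities:
  p_1 = e^(−2.9)·2.9^4/4! = 0.162154
  p_2 = e^(−3.5)·3.5^4/4! = 0.188812
  p_3 = e^(−4.7)·4.7^4/4! = 0.184925
Prior × likelihood for each component:
  P(Z=1)·p_1 = 0.41 × 0.162154 = 0.066483
  P(Z=2)·p_2 = 0.27 × 0.188812 = 0.0509793
  P(Z=3)·p_3 = 0.32 × 0.184925 = 0.0591761
Marginal: 0.066483 + 0.0509793 + 0.0591761 = 0.176638
So the posterior for Process 3 is 0.0591761 / 0.176638 ≈ 0.3350.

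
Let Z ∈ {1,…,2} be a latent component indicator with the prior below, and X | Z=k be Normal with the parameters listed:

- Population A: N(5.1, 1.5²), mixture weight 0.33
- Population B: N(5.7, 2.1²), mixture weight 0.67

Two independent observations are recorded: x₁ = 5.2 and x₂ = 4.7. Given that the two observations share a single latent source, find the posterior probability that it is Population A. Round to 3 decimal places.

Apply Bayes' rule: the posterior for each component is proportional to its prior times its likelihood at x.
Since both observations come from the same component, the likelihood for component k is f_k(x₁)·f_k(x₂).
  f_A = [0.265371] × [0.256671] = 0.0681131
  f_B = [0.184663] × [0.16961] = 0.0313207
Prior × likelihood for each component:
  π_A·f_A = 0.33 × 0.0681131 = 0.0224773
  π_B·f_B = 0.67 × 0.0313207 = 0.0209849
Denominator: 0.0224773 + 0.0209849 = 0.0434622
Responsibility of Population A: 0.0224773 / 0.0434622 ≈ 0.517

0.517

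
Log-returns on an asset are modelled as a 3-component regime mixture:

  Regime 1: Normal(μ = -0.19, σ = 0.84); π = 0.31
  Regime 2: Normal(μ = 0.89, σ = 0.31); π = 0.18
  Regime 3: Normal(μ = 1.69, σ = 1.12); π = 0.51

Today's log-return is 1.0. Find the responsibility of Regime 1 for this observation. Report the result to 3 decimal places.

By Bayes' theorem, P(k | x) = π_k f_k(x) / Σ_j π_j f_j(x).
Evaluate each component's likelihood at the observed value:
  L_1 = (1/(0.84·√(2π)))·exp(−(1.0−-0.19)²/(2·0.84²)) = 0.474931·exp(-1.00347) = 0.174112
  L_2 = (1/(0.31·√(2π)))·exp(−(1.0−0.89)²/(2·0.31²)) = 1.286911·exp(-0.06296) = 1.20839
  L_3 = (1/(1.12·√(2π)))·exp(−(1.0−1.69)²/(2·1.12²)) = 0.356198·exp(-0.18977) = 0.294629
Multiply by the mixture weights:
  π_1·L_1 = 0.31 × 0.174112 = 0.0539747
  π_2·L_2 = 0.18 × 1.20839 = 0.21751
  π_3·L_3 = 0.51 × 0.294629 = 0.150261
Normaliser: 0.0539747 + 0.21751 + 0.150261 = 0.421746
Responsibility of Regime 1: 0.0539747 / 0.421746 ≈ 0.128

0.128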